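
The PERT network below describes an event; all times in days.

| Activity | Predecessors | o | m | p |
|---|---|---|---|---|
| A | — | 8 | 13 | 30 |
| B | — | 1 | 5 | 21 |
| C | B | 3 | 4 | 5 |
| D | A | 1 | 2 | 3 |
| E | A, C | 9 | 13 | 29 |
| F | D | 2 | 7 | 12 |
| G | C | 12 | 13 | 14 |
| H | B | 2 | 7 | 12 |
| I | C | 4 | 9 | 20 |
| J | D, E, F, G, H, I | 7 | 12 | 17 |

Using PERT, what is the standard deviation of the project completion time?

te_A = (8 + 4·13 + 30)/6 = 90/6 = 15; σ²_A = ((30−8)/6)² = 13.444
te_B = (1 + 4·5 + 21)/6 = 42/6 = 7; σ²_B = ((21−1)/6)² = 11.111
te_C = (3 + 4·4 + 5)/6 = 24/6 = 4; σ²_C = ((5−3)/6)² = 0.111
te_D = (1 + 4·2 + 3)/6 = 12/6 = 2; σ²_D = ((3−1)/6)² = 0.111
te_E = (9 + 4·13 + 29)/6 = 90/6 = 15; σ²_E = ((29−9)/6)² = 11.111
te_F = (2 + 4·7 + 12)/6 = 42/6 = 7; σ²_F = ((12−2)/6)² = 2.778
te_G = (12 + 4·13 + 14)/6 = 78/6 = 13; σ²_G = ((14−12)/6)² = 0.111
te_H = (2 + 4·7 + 12)/6 = 42/6 = 7; σ²_H = ((12−2)/6)² = 2.778
te_I = (4 + 4·9 + 20)/6 = 60/6 = 10; σ²_I = ((20−4)/6)² = 7.111
te_J = (7 + 4·12 + 17)/6 = 72/6 = 12; σ²_J = ((17−7)/6)² = 2.778

Forward pass:
ES_A = 0; EF_A = 15
ES_B = 0; EF_B = 7
ES_C = 7; EF_C = 7+4 = 11
ES_D = 15; EF_D = 15+2 = 17
ES_E = max(EF_A=15, EF_C=11) = 15; EF_E = 15+15 = 30
ES_F = 17; EF_F = 17+7 = 24
ES_G = 11; EF_G = 11+13 = 24
ES_H = 7; EF_H = 7+7 = 14
ES_I = 11; EF_I = 11+10 = 21
ES_J = max(EF_D=17, EF_E=30, EF_F=24, EF_G=24, EF_H=14, EF_I=21) = 30; EF_J = 30+12 = 42
Expected project duration μ = 42 days. Critical path: A → E → J.

Variance along critical path = 13.444 + 11.111 + 2.778 = 27.333
σ = √27.333 = 5.228 days

5.23 days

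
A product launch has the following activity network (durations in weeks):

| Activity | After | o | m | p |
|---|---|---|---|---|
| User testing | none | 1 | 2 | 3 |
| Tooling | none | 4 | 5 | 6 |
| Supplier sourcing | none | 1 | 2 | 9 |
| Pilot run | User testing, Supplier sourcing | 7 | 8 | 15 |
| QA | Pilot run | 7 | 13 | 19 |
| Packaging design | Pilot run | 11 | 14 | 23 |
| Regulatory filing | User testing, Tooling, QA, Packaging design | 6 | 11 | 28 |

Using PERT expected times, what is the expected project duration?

40 weeks

te_User testing = (1 + 4·2 + 3)/6 = 12/6 = 2
te_Tooling = (4 + 4·5 + 6)/6 = 30/6 = 5
te_Supplier sourcing = (1 + 4·2 + 9)/6 = 18/6 = 3
te_Pilot run = (7 + 4·8 + 15)/6 = 54/6 = 9
te_QA = (7 + 4·13 + 19)/6 = 78/6 = 13
te_Packaging design = (11 + 4·14 + 23)/6 = 90/6 = 15
te_Regulatory filing = (6 + 4·11 + 28)/6 = 78/6 = 13

Forward pass:
ES_User testing = 0; EF_User testing = 2
ES_Tooling = 0; EF_Tooling = 5
ES_Supplier sourcing = 0; EF_Supplier sourcing = 3
ES_Pilot run = max(EF_User testing=2, EF_Supplier sourcing=3) = 3; EF_Pilot run = 3+9 = 12
ES_QA = 12; EF_QA = 12+13 = 25
ES_Packaging design = 12; EF_Packaging design = 12+15 = 27
ES_Regulatory filing = max(EF_User testing=2, EF_Tooling=5, EF_QA=25, EF_Packaging design=27) = 27; EF_Regulatory filing = 27+13 = 40
Expected project duration μ = 40 weeks. Critical path: Supplier sourcing → Pilot run → Packaging design → Regulatory filing.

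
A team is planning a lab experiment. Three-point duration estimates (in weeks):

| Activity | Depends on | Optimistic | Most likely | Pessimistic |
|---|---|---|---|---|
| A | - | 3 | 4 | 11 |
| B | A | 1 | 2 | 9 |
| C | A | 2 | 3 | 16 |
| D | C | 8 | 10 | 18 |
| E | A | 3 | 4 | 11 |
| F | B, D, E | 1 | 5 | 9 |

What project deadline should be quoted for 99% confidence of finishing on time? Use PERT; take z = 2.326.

34.0 weeks

te_A = (3 + 4·4 + 11)/6 = 30/6 = 5; σ²_A = ((11−3)/6)² = 1.778
te_B = (1 + 4·2 + 9)/6 = 18/6 = 3; σ²_B = ((9−1)/6)² = 1.778
te_C = (2 + 4·3 + 16)/6 = 30/6 = 5; σ²_C = ((16−2)/6)² = 5.444
te_D = (8 + 4·10 + 18)/6 = 66/6 = 11; σ²_D = ((18−8)/6)² = 2.778
te_E = (3 + 4·4 + 11)/6 = 30/6 = 5; σ²_E = ((11−3)/6)² = 1.778
te_F = (1 + 4·5 + 9)/6 = 30/6 = 5; σ²_F = ((9−1)/6)² = 1.778

Forward pass:
ES_A = 0; EF_A = 5
ES_B = 5; EF_B = 5+3 = 8
ES_C = 5; EF_C = 5+5 = 10
ES_D = 10; EF_D = 10+11 = 21
ES_E = 5; EF_E = 5+5 = 10
ES_F = max(EF_B=8, EF_D=21, EF_E=10) = 21; EF_F = 21+5 = 26
Expected project duration μ = 26 weeks. Critical path: A → C → D → F.

Variance along critical path = 1.778 + 5.444 + 2.778 + 1.778 = 11.778; σ = 3.432 weeks.
D = μ + z·σ = 26 + 2.326·3.432 = 34.0 weeks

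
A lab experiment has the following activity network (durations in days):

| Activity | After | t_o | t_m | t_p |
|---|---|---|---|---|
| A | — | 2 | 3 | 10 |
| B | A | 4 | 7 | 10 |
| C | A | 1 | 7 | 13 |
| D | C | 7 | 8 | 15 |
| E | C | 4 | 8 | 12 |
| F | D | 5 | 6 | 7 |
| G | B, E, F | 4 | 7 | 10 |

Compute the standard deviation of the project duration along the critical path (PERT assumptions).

te_A = (2 + 4·3 + 10)/6 = 24/6 = 4; σ²_A = ((10−2)/6)² = 1.778
te_B = (4 + 4·7 + 10)/6 = 42/6 = 7; σ²_B = ((10−4)/6)² = 1.000
te_C = (1 + 4·7 + 13)/6 = 42/6 = 7; σ²_C = ((13−1)/6)² = 4.000
te_D = (7 + 4·8 + 15)/6 = 54/6 = 9; σ²_D = ((15−7)/6)² = 1.778
te_E = (4 + 4·8 + 12)/6 = 48/6 = 8; σ²_E = ((12−4)/6)² = 1.778
te_F = (5 + 4·6 + 7)/6 = 36/6 = 6; σ²_F = ((7−5)/6)² = 0.111
te_G = (4 + 4·7 + 10)/6 = 42/6 = 7; σ²_G = ((10−4)/6)² = 1.000

Forward pass:
ES_A = 0; EF_A = 4
ES_B = 4; EF_B = 4+7 = 11
ES_C = 4; EF_C = 4+7 = 11
ES_D = 11; EF_D = 11+9 = 20
ES_E = 11; EF_E = 11+8 = 19
ES_F = 20; EF_F = 20+6 = 26
ES_G = max(EF_B=11, EF_E=19, EF_F=26) = 26; EF_G = 26+7 = 33
Expected project duration μ = 33 days. Critical path: A → C → D → F → G.

Variance along critical path = 1.778 + 4.000 + 1.778 + 0.111 + 1.000 = 8.667
σ = √8.667 = 2.944 days

2.94 days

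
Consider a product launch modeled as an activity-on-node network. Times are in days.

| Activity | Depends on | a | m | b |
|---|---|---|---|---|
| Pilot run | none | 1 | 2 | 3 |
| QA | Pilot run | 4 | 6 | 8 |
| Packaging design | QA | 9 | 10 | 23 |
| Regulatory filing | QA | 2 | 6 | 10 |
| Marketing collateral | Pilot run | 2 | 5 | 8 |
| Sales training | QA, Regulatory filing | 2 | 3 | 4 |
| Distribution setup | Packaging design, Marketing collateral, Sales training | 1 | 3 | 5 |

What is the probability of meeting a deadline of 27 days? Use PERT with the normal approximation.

te_Pilot run = (1 + 4·2 + 3)/6 = 12/6 = 2; σ²_Pilot run = ((3−1)/6)² = 0.111
te_QA = (4 + 4·6 + 8)/6 = 36/6 = 6; σ²_QA = ((8−4)/6)² = 0.444
te_Packaging design = (9 + 4·10 + 23)/6 = 72/6 = 12; σ²_Packaging design = ((23−9)/6)² = 5.444
te_Regulatory filing = (2 + 4·6 + 10)/6 = 36/6 = 6; σ²_Regulatory filing = ((10−2)/6)² = 1.778
te_Marketing collateral = (2 + 4·5 + 8)/6 = 30/6 = 5; σ²_Marketing collateral = ((8−2)/6)² = 1.000
te_Sales training = (2 + 4·3 + 4)/6 = 18/6 = 3; σ²_Sales training = ((4−2)/6)² = 0.111
te_Distribution setup = (1 + 4·3 + 5)/6 = 18/6 = 3; σ²_Distribution setup = ((5−1)/6)² = 0.444

Forward pass:
ES_Pilot run = 0; EF_Pilot run = 2
ES_QA = 2; EF_QA = 2+6 = 8
ES_Packaging design = 8; EF_Packaging design = 8+12 = 20
ES_Regulatory filing = 8; EF_Regulatory filing = 8+6 = 14
ES_Marketing collateral = 2; EF_Marketing collateral = 2+5 = 7
ES_Sales training = max(EF_QA=8, EF_Regulatory filing=14) = 14; EF_Sales training = 14+3 = 17
ES_Distribution setup = max(EF_Packaging design=20, EF_Marketing collateral=7, EF_Sales training=17) = 20; EF_Distribution setup = 20+3 = 23
Expected project duration μ = 23 days. Critical path: Pilot run → QA → Packaging design → Distribution setup.

Variance along critical path = 0.111 + 0.444 + 5.444 + 0.444 = 6.444; σ = √6.444 = 2.539 days.
Z = (27 − 23) / 2.539 = 1.576
P(T ≤ 27) = Φ(1.576) ≈ 0.942

0.942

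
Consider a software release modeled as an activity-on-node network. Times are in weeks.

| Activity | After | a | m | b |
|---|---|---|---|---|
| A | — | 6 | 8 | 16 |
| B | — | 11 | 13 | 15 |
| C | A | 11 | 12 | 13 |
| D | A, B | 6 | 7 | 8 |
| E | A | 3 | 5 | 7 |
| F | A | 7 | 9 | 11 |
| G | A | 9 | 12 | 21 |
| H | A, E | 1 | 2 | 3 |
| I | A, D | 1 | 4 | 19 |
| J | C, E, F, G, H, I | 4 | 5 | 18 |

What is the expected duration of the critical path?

33 weeks

te_A = (6 + 4·8 + 16)/6 = 54/6 = 9
te_B = (11 + 4·13 + 15)/6 = 78/6 = 13
te_C = (11 + 4·12 + 13)/6 = 72/6 = 12
te_D = (6 + 4·7 + 8)/6 = 42/6 = 7
te_E = (3 + 4·5 + 7)/6 = 30/6 = 5
te_F = (7 + 4·9 + 11)/6 = 54/6 = 9
te_G = (9 + 4·12 + 21)/6 = 78/6 = 13
te_H = (1 + 4·2 + 3)/6 = 12/6 = 2
te_I = (1 + 4·4 + 19)/6 = 36/6 = 6
te_J = (4 + 4·5 + 18)/6 = 42/6 = 7

Forward pass:
ES_A = 0; EF_A = 9
ES_B = 0; EF_B = 13
ES_C = 9; EF_C = 9+12 = 21
ES_D = max(EF_A=9, EF_B=13) = 13; EF_D = 13+7 = 20
ES_E = 9; EF_E = 9+5 = 14
ES_F = 9; EF_F = 9+9 = 18
ES_G = 9; EF_G = 9+13 = 22
ES_H = max(EF_A=9, EF_E=14) = 14; EF_H = 14+2 = 16
ES_I = max(EF_A=9, EF_D=20) = 20; EF_I = 20+6 = 26
ES_J = max(EF_C=21, EF_E=14, EF_F=18, EF_G=22, EF_H=16, EF_I=26) = 26; EF_J = 26+7 = 33
Expected project duration μ = 33 weeks. Critical path: B → D → I → J.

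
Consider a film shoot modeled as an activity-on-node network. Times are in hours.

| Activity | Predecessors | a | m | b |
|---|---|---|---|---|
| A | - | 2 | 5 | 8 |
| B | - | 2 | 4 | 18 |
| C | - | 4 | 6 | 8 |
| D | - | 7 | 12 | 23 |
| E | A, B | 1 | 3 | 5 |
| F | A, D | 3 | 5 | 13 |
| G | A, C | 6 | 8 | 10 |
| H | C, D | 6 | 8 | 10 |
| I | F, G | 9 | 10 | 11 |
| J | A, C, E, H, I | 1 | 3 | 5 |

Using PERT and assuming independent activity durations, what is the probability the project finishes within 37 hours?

0.939

te_A = (2 + 4·5 + 8)/6 = 30/6 = 5; σ²_A = ((8−2)/6)² = 1.000
te_B = (2 + 4·4 + 18)/6 = 36/6 = 6; σ²_B = ((18−2)/6)² = 7.111
te_C = (4 + 4·6 + 8)/6 = 36/6 = 6; σ²_C = ((8−4)/6)² = 0.444
te_D = (7 + 4·12 + 23)/6 = 78/6 = 13; σ²_D = ((23−7)/6)² = 7.111
te_E = (1 + 4·3 + 5)/6 = 18/6 = 3; σ²_E = ((5−1)/6)² = 0.444
te_F = (3 + 4·5 + 13)/6 = 36/6 = 6; σ²_F = ((13−3)/6)² = 2.778
te_G = (6 + 4·8 + 10)/6 = 48/6 = 8; σ²_G = ((10−6)/6)² = 0.444
te_H = (6 + 4·8 + 10)/6 = 48/6 = 8; σ²_H = ((10−6)/6)² = 0.444
te_I = (9 + 4·10 + 11)/6 = 60/6 = 10; σ²_I = ((11−9)/6)² = 0.111
te_J = (1 + 4·3 + 5)/6 = 18/6 = 3; σ²_J = ((5−1)/6)² = 0.444

Forward pass:
ES_A = 0; EF_A = 5
ES_B = 0; EF_B = 6
ES_C = 0; EF_C = 6
ES_D = 0; EF_D = 13
ES_E = max(EF_A=5, EF_B=6) = 6; EF_E = 6+3 = 9
ES_F = max(EF_A=5, EF_D=13) = 13; EF_F = 13+6 = 19
ES_G = max(EF_A=5, EF_C=6) = 6; EF_G = 6+8 = 14
ES_H = max(EF_C=6, EF_D=13) = 13; EF_H = 13+8 = 21
ES_I = max(EF_F=19, EF_G=14) = 19; EF_I = 19+10 = 29
ES_J = max(EF_A=5, EF_C=6, EF_E=9, EF_H=21, EF_I=29) = 29; EF_J = 29+3 = 32
Expected project duration μ = 32 hours. Critical path: D → F → I → J.

Variance along critical path = 7.111 + 2.778 + 0.111 + 0.444 = 10.444; σ = √10.444 = 3.232 hours.
Z = (37 − 32) / 3.232 = 1.547
P(T ≤ 37) = Φ(1.547) ≈ 0.939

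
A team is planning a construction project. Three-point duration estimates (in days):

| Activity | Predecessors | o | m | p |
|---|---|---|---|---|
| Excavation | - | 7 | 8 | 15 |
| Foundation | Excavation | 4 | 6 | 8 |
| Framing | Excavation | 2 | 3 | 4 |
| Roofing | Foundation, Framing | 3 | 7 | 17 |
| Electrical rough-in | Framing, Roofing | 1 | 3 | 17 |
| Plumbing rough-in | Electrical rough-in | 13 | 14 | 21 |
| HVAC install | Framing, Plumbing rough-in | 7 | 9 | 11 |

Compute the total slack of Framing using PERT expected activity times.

3 days

te_Excavation = (7 + 4·8 + 15)/6 = 54/6 = 9
te_Foundation = (4 + 4·6 + 8)/6 = 36/6 = 6
te_Framing = (2 + 4·3 + 4)/6 = 18/6 = 3
te_Roofing = (3 + 4·7 + 17)/6 = 48/6 = 8
te_Electrical rough-in = (1 + 4·3 + 17)/6 = 30/6 = 5
te_Plumbing rough-in = (13 + 4·14 + 21)/6 = 90/6 = 15
te_HVAC install = (7 + 4·9 + 11)/6 = 54/6 = 9

Forward pass:
ES_Excavation = 0; EF_Excavation = 9
ES_Foundation = 9; EF_Foundation = 9+6 = 15
ES_Framing = 9; EF_Framing = 9+3 = 12
ES_Roofing = max(EF_Foundation=15, EF_Framing=12) = 15; EF_Roofing = 15+8 = 23
ES_Electrical rough-in = max(EF_Framing=12, EF_Roofing=23) = 23; EF_Electrical rough-in = 23+5 = 28
ES_Plumbing rough-in = 28; EF_Plumbing rough-in = 28+15 = 43
ES_HVAC install = max(EF_Framing=12, EF_Plumbing rough-in=43) = 43; EF_HVAC install = 43+9 = 52
Expected project duration μ = 52 days. Critical path: Excavation → Foundation → Roofing → Electrical rough-in → Plumbing rough-in → HVAC install.

Backward pass:
LF_HVAC install = 52; LS_HVAC install = 52−9 = 43
LF_Plumbing rough-in = LS_HVAC install = 43; LS_Plumbing rough-in = 43−15 = 28
LF_Electrical rough-in = LS_Plumbing rough-in = 28; LS_Electrical rough-in = 28−5 = 23
LF_Roofing = LS_Electrical rough-in = 23; LS_Roofing = 23−8 = 15
LF_Framing = min(LS_Roofing=15, LS_Electrical rough-in=23, LS_HVAC install=43) = 15; LS_Framing = 15−3 = 12
LF_Foundation = LS_Roofing = 15; LS_Foundation = 15−6 = 9
LF_Excavation = min(LS_Foundation=9, LS_Framing=12) = 9; LS_Excavation = 9−9 = 0
Slack_Framing = LS_Framing − ES_Framing = 12 − 9 = 3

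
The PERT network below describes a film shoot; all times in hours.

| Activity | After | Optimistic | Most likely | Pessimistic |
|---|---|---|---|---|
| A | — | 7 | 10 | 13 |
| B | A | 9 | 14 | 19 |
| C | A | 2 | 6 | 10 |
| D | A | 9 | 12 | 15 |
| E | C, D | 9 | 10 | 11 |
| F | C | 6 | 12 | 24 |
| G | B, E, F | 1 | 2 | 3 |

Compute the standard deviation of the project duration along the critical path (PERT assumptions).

te_A = (7 + 4·10 + 13)/6 = 60/6 = 10; σ²_A = ((13−7)/6)² = 1.000
te_B = (9 + 4·14 + 19)/6 = 84/6 = 14; σ²_B = ((19−9)/6)² = 2.778
te_C = (2 + 4·6 + 10)/6 = 36/6 = 6; σ²_C = ((10−2)/6)² = 1.778
te_D = (9 + 4·12 + 15)/6 = 72/6 = 12; σ²_D = ((15−9)/6)² = 1.000
te_E = (9 + 4·10 + 11)/6 = 60/6 = 10; σ²_E = ((11−9)/6)² = 0.111
te_F = (6 + 4·12 + 24)/6 = 78/6 = 13; σ²_F = ((24−6)/6)² = 9.000
te_G = (1 + 4·2 + 3)/6 = 12/6 = 2; σ²_G = ((3−1)/6)² = 0.111

Forward pass:
ES_A = 0; EF_A = 10
ES_B = 10; EF_B = 10+14 = 24
ES_C = 10; EF_C = 10+6 = 16
ES_D = 10; EF_D = 10+12 = 22
ES_E = max(EF_C=16, EF_D=22) = 22; EF_E = 22+10 = 32
ES_F = 16; EF_F = 16+13 = 29
ES_G = max(EF_B=24, EF_E=32, EF_F=29) = 32; EF_G = 32+2 = 34
Expected project duration μ = 34 hours. Critical path: A → D → E → G.

Variance along critical path = 1.000 + 1.000 + 0.111 + 0.111 = 2.222
σ = √2.222 = 1.491 hours

1.49 hours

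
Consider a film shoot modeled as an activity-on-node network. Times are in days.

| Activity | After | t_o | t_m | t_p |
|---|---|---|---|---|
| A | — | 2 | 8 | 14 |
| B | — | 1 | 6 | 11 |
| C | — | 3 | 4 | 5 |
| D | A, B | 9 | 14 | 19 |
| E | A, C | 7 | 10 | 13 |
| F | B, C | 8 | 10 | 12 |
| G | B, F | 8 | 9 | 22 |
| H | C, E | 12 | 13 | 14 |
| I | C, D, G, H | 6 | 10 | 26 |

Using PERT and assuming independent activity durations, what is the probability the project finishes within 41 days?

0.310

te_A = (2 + 4·8 + 14)/6 = 48/6 = 8; σ²_A = ((14−2)/6)² = 4.000
te_B = (1 + 4·6 + 11)/6 = 36/6 = 6; σ²_B = ((11−1)/6)² = 2.778
te_C = (3 + 4·4 + 5)/6 = 24/6 = 4; σ²_C = ((5−3)/6)² = 0.111
te_D = (9 + 4·14 + 19)/6 = 84/6 = 14; σ²_D = ((19−9)/6)² = 2.778
te_E = (7 + 4·10 + 13)/6 = 60/6 = 10; σ²_E = ((13−7)/6)² = 1.000
te_F = (8 + 4·10 + 12)/6 = 60/6 = 10; σ²_F = ((12−8)/6)² = 0.444
te_G = (8 + 4·9 + 22)/6 = 66/6 = 11; σ²_G = ((22−8)/6)² = 5.444
te_H = (12 + 4·13 + 14)/6 = 78/6 = 13; σ²_H = ((14−12)/6)² = 0.111
te_I = (6 + 4·10 + 26)/6 = 72/6 = 12; σ²_I = ((26−6)/6)² = 11.111

Forward pass:
ES_A = 0; EF_A = 8
ES_B = 0; EF_B = 6
ES_C = 0; EF_C = 4
ES_D = max(EF_A=8, EF_B=6) = 8; EF_D = 8+14 = 22
ES_E = max(EF_A=8, EF_C=4) = 8; EF_E = 8+10 = 18
ES_F = max(EF_B=6, EF_C=4) = 6; EF_F = 6+10 = 16
ES_G = max(EF_B=6, EF_F=16) = 16; EF_G = 16+11 = 27
ES_H = max(EF_C=4, EF_E=18) = 18; EF_H = 18+13 = 31
ES_I = max(EF_C=4, EF_D=22, EF_G=27, EF_H=31) = 31; EF_I = 31+12 = 43
Expected project duration μ = 43 days. Critical path: A → E → H → I.

Variance along critical path = 4.000 + 1.000 + 0.111 + 11.111 = 16.222; σ = √16.222 = 4.028 days.
Z = (41 − 43) / 4.028 = -0.497
P(T ≤ 41) = Φ(-0.497) ≈ 0.310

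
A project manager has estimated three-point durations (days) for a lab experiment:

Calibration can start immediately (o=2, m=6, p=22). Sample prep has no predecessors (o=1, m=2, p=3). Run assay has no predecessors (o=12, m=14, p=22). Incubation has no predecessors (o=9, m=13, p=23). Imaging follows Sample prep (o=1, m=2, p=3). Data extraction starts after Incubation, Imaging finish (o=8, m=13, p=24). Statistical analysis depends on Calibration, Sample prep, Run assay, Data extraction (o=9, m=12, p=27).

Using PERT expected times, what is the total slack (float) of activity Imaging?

te_Calibration = (2 + 4·6 + 22)/6 = 48/6 = 8
te_Sample prep = (1 + 4·2 + 3)/6 = 12/6 = 2
te_Run assay = (12 + 4·14 + 22)/6 = 90/6 = 15
te_Incubation = (9 + 4·13 + 23)/6 = 84/6 = 14
te_Imaging = (1 + 4·2 + 3)/6 = 12/6 = 2
te_Data extraction = (8 + 4·13 + 24)/6 = 84/6 = 14
te_Statistical analysis = (9 + 4·12 + 27)/6 = 84/6 = 14

Forward pass:
ES_Calibration = 0; EF_Calibration = 8
ES_Sample prep = 0; EF_Sample prep = 2
ES_Run assay = 0; EF_Run assay = 15
ES_Incubation = 0; EF_Incubation = 14
ES_Imaging = 2; EF_Imaging = 2+2 = 4
ES_Data extraction = max(EF_Incubation=14, EF_Imaging=4) = 14; EF_Data extraction = 14+14 = 28
ES_Statistical analysis = max(EF_Calibration=8, EF_Sample prep=2, EF_Run assay=15, EF_Data extraction=28) = 28; EF_Statistical analysis = 28+14 = 42
Expected project duration μ = 42 days. Critical path: Incubation → Data extraction → Statistical analysis.

Backward pass:
LF_Statistical analysis = 42; LS_Statistical analysis = 42−14 = 28
LF_Data extraction = LS_Statistical analysis = 28; LS_Data extraction = 28−14 = 14
LF_Imaging = LS_Data extraction = 14; LS_Imaging = 14−2 = 12
LF_Incubation = LS_Data extraction = 14; LS_Incubation = 14−14 = 0
LF_Run assay = LS_Statistical analysis = 28; LS_Run assay = 28−15 = 13
LF_Sample prep = min(LS_Imaging=12, LS_Statistical analysis=28) = 12; LS_Sample prep = 12−2 = 10
LF_Calibration = LS_Statistical analysis = 28; LS_Calibration = 28−8 = 20
Slack_Imaging = LS_Imaging − ES_Imaging = 12 − 2 = 10

10 days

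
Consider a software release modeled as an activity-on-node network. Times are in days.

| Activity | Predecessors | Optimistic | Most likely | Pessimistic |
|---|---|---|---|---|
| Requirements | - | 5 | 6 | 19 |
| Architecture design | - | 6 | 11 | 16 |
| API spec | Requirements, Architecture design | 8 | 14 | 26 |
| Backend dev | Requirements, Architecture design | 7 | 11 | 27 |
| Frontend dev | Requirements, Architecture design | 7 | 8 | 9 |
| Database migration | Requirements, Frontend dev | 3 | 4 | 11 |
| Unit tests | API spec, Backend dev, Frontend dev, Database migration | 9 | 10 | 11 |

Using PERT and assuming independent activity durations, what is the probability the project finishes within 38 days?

0.719

te_Requirements = (5 + 4·6 + 19)/6 = 48/6 = 8; σ²_Requirements = ((19−5)/6)² = 5.444
te_Architecture design = (6 + 4·11 + 16)/6 = 66/6 = 11; σ²_Architecture design = ((16−6)/6)² = 2.778
te_API spec = (8 + 4·14 + 26)/6 = 90/6 = 15; σ²_API spec = ((26−8)/6)² = 9.000
te_Backend dev = (7 + 4·11 + 27)/6 = 78/6 = 13; σ²_Backend dev = ((27−7)/6)² = 11.111
te_Frontend dev = (7 + 4·8 + 9)/6 = 48/6 = 8; σ²_Frontend dev = ((9−7)/6)² = 0.111
te_Database migration = (3 + 4·4 + 11)/6 = 30/6 = 5; σ²_Database migration = ((11−3)/6)² = 1.778
te_Unit tests = (9 + 4·10 + 11)/6 = 60/6 = 10; σ²_Unit tests = ((11−9)/6)² = 0.111

Forward pass:
ES_Requirements = 0; EF_Requirements = 8
ES_Architecture design = 0; EF_Architecture design = 11
ES_API spec = max(EF_Requirements=8, EF_Architecture design=11) = 11; EF_API spec = 11+15 = 26
ES_Backend dev = max(EF_Requirements=8, EF_Architecture design=11) = 11; EF_Backend dev = 11+13 = 24
ES_Frontend dev = max(EF_Requirements=8, EF_Architecture design=11) = 11; EF_Frontend dev = 11+8 = 19
ES_Database migration = max(EF_Requirements=8, EF_Frontend dev=19) = 19; EF_Database migration = 19+5 = 24
ES_Unit tests = max(EF_API spec=26, EF_Backend dev=24, EF_Frontend dev=19, EF_Database migration=24) = 26; EF_Unit tests = 26+10 = 36
Expected project duration μ = 36 days. Critical path: Architecture design → API spec → Unit tests.

Variance along critical path = 2.778 + 9.000 + 0.111 = 11.889; σ = √11.889 = 3.448 days.
Z = (38 − 36) / 3.448 = 0.580
P(T ≤ 38) = Φ(0.580) ≈ 0.719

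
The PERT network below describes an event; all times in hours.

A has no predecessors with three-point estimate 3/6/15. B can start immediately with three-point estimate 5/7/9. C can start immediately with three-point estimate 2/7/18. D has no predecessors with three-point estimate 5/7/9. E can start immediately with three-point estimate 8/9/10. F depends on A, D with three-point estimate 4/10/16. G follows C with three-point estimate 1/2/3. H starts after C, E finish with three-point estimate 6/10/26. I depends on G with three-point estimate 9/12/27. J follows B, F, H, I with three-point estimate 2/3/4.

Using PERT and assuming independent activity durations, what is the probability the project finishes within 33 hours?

0.931

te_A = (3 + 4·6 + 15)/6 = 42/6 = 7; σ²_A = ((15−3)/6)² = 4.000
te_B = (5 + 4·7 + 9)/6 = 42/6 = 7; σ²_B = ((9−5)/6)² = 0.444
te_C = (2 + 4·7 + 18)/6 = 48/6 = 8; σ²_C = ((18−2)/6)² = 7.111
te_D = (5 + 4·7 + 9)/6 = 42/6 = 7; σ²_D = ((9−5)/6)² = 0.444
te_E = (8 + 4·9 + 10)/6 = 54/6 = 9; σ²_E = ((10−8)/6)² = 0.111
te_F = (4 + 4·10 + 16)/6 = 60/6 = 10; σ²_F = ((16−4)/6)² = 4.000
te_G = (1 + 4·2 + 3)/6 = 12/6 = 2; σ²_G = ((3−1)/6)² = 0.111
te_H = (6 + 4·10 + 26)/6 = 72/6 = 12; σ²_H = ((26−6)/6)² = 11.111
te_I = (9 + 4·12 + 27)/6 = 84/6 = 14; σ²_I = ((27−9)/6)² = 9.000
te_J = (2 + 4·3 + 4)/6 = 18/6 = 3; σ²_J = ((4−2)/6)² = 0.111

Forward pass:
ES_A = 0; EF_A = 7
ES_B = 0; EF_B = 7
ES_C = 0; EF_C = 8
ES_D = 0; EF_D = 7
ES_E = 0; EF_E = 9
ES_F = max(EF_A=7, EF_D=7) = 7; EF_F = 7+10 = 17
ES_G = 8; EF_G = 8+2 = 10
ES_H = max(EF_C=8, EF_E=9) = 9; EF_H = 9+12 = 21
ES_I = 10; EF_I = 10+14 = 24
ES_J = max(EF_B=7, EF_F=17, EF_H=21, EF_I=24) = 24; EF_J = 24+3 = 27
Expected project duration μ = 27 hours. Critical path: C → G → I → J.

Variance along critical path = 7.111 + 0.111 + 9.000 + 0.111 = 16.333; σ = √16.333 = 4.041 hours.
Z = (33 − 27) / 4.041 = 1.485
P(T ≤ 33) = Φ(1.485) ≈ 0.931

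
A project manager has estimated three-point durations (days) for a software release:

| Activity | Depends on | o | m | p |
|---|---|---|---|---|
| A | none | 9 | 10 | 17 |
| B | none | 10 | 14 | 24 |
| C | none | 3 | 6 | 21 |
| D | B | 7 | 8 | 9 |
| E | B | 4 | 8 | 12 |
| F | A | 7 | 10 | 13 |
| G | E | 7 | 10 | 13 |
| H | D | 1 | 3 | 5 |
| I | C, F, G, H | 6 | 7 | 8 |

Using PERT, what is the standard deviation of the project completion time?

2.89 days

te_A = (9 + 4·10 + 17)/6 = 66/6 = 11; σ²_A = ((17−9)/6)² = 1.778
te_B = (10 + 4·14 + 24)/6 = 90/6 = 15; σ²_B = ((24−10)/6)² = 5.444
te_C = (3 + 4·6 + 21)/6 = 48/6 = 8; σ²_C = ((21−3)/6)² = 9.000
te_D = (7 + 4·8 + 9)/6 = 48/6 = 8; σ²_D = ((9−7)/6)² = 0.111
te_E = (4 + 4·8 + 12)/6 = 48/6 = 8; σ²_E = ((12−4)/6)² = 1.778
te_F = (7 + 4·10 + 13)/6 = 60/6 = 10; σ²_F = ((13−7)/6)² = 1.000
te_G = (7 + 4·10 + 13)/6 = 60/6 = 10; σ²_G = ((13−7)/6)² = 1.000
te_H = (1 + 4·3 + 5)/6 = 18/6 = 3; σ²_H = ((5−1)/6)² = 0.444
te_I = (6 + 4·7 + 8)/6 = 42/6 = 7; σ²_I = ((8−6)/6)² = 0.111

Forward pass:
ES_A = 0; EF_A = 11
ES_B = 0; EF_B = 15
ES_C = 0; EF_C = 8
ES_D = 15; EF_D = 15+8 = 23
ES_E = 15; EF_E = 15+8 = 23
ES_F = 11; EF_F = 11+10 = 21
ES_G = 23; EF_G = 23+10 = 33
ES_H = 23; EF_H = 23+3 = 26
ES_I = max(EF_C=8, EF_F=21, EF_G=33, EF_H=26) = 33; EF_I = 33+7 = 40
Expected project duration μ = 40 days. Critical path: B → E → G → I.

Variance along critical path = 5.444 + 1.778 + 1.000 + 0.111 = 8.333
σ = √8.333 = 2.887 days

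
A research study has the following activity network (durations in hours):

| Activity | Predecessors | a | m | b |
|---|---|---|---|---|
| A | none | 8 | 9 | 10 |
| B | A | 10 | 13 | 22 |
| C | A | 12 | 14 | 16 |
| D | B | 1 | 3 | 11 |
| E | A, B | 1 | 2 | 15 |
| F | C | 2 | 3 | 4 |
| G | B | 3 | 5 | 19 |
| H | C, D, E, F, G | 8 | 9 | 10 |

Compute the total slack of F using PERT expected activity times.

4 hours

te_A = (8 + 4·9 + 10)/6 = 54/6 = 9
te_B = (10 + 4·13 + 22)/6 = 84/6 = 14
te_C = (12 + 4·14 + 16)/6 = 84/6 = 14
te_D = (1 + 4·3 + 11)/6 = 24/6 = 4
te_E = (1 + 4·2 + 15)/6 = 24/6 = 4
te_F = (2 + 4·3 + 4)/6 = 18/6 = 3
te_G = (3 + 4·5 + 19)/6 = 42/6 = 7
te_H = (8 + 4·9 + 10)/6 = 54/6 = 9

Forward pass:
ES_A = 0; EF_A = 9
ES_B = 9; EF_B = 9+14 = 23
ES_C = 9; EF_C = 9+14 = 23
ES_D = 23; EF_D = 23+4 = 27
ES_E = max(EF_A=9, EF_B=23) = 23; EF_E = 23+4 = 27
ES_F = 23; EF_F = 23+3 = 26
ES_G = 23; EF_G = 23+7 = 30
ES_H = max(EF_C=23, EF_D=27, EF_E=27, EF_F=26, EF_G=30) = 30; EF_H = 30+9 = 39
Expected project duration μ = 39 hours. Critical path: A → B → G → H.

Backward pass:
LF_H = 39; LS_H = 39−9 = 30
LF_G = LS_H = 30; LS_G = 30−7 = 23
LF_F = LS_H = 30; LS_F = 30−3 = 27
LF_E = LS_H = 30; LS_E = 30−4 = 26
LF_D = LS_H = 30; LS_D = 30−4 = 26
LF_C = min(LS_F=27, LS_H=30) = 27; LS_C = 27−14 = 13
LF_B = min(LS_D=26, LS_E=26, LS_G=23) = 23; LS_B = 23−14 = 9
LF_A = min(LS_B=9, LS_C=13, LS_E=26) = 9; LS_A = 9−9 = 0
Slack_F = LS_F − ES_F = 27 − 23 = 4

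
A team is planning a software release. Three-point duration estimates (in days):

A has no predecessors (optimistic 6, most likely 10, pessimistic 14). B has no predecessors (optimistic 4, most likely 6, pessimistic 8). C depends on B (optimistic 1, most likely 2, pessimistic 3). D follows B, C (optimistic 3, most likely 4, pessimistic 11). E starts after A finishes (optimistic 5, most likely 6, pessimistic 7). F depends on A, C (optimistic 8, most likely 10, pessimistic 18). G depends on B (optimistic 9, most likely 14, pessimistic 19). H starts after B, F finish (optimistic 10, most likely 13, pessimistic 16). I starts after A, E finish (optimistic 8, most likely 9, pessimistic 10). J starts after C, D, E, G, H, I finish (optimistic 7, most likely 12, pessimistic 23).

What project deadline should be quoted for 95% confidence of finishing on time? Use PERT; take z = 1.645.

te_A = (6 + 4·10 + 14)/6 = 60/6 = 10; σ²_A = ((14−6)/6)² = 1.778
te_B = (4 + 4·6 + 8)/6 = 36/6 = 6; σ²_B = ((8−4)/6)² = 0.444
te_C = (1 + 4·2 + 3)/6 = 12/6 = 2; σ²_C = ((3−1)/6)² = 0.111
te_D = (3 + 4·4 + 11)/6 = 30/6 = 5; σ²_D = ((11−3)/6)² = 1.778
te_E = (5 + 4·6 + 7)/6 = 36/6 = 6; σ²_E = ((7−5)/6)² = 0.111
te_F = (8 + 4·10 + 18)/6 = 66/6 = 11; σ²_F = ((18−8)/6)² = 2.778
te_G = (9 + 4·14 + 19)/6 = 84/6 = 14; σ²_G = ((19−9)/6)² = 2.778
te_H = (10 + 4·13 + 16)/6 = 78/6 = 13; σ²_H = ((16−10)/6)² = 1.000
te_I = (8 + 4·9 + 10)/6 = 54/6 = 9; σ²_I = ((10−8)/6)² = 0.111
te_J = (7 + 4·12 + 23)/6 = 78/6 = 13; σ²_J = ((23−7)/6)² = 7.111

Forward pass:
ES_A = 0; EF_A = 10
ES_B = 0; EF_B = 6
ES_C = 6; EF_C = 6+2 = 8
ES_D = max(EF_B=6, EF_C=8) = 8; EF_D = 8+5 = 13
ES_E = 10; EF_E = 10+6 = 16
ES_F = max(EF_A=10, EF_C=8) = 10; EF_F = 10+11 = 21
ES_G = 6; EF_G = 6+14 = 20
ES_H = max(EF_B=6, EF_F=21) = 21; EF_H = 21+13 = 34
ES_I = max(EF_A=10, EF_E=16) = 16; EF_I = 16+9 = 25
ES_J = max(EF_C=8, EF_D=13, EF_E=16, EF_G=20, EF_H=34, EF_I=25) = 34; EF_J = 34+13 = 47
Expected project duration μ = 47 days. Critical path: A → F → H → J.

Variance along critical path = 1.778 + 2.778 + 1.000 + 7.111 = 12.667; σ = 3.559 days.
D = μ + z·σ = 47 + 1.645·3.559 = 52.9 days

52.9 days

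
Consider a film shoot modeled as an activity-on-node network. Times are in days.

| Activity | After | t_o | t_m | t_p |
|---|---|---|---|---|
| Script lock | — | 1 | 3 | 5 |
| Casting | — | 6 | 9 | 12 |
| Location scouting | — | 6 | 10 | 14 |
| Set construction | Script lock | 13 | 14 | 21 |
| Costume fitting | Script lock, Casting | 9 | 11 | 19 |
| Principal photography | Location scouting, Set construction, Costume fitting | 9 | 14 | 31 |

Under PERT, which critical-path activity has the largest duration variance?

te_Script lock = (1 + 4·3 + 5)/6 = 18/6 = 3; σ²_Script lock = ((5−1)/6)² = 0.444
te_Casting = (6 + 4·9 + 12)/6 = 54/6 = 9; σ²_Casting = ((12−6)/6)² = 1.000
te_Location scouting = (6 + 4·10 + 14)/6 = 60/6 = 10; σ²_Location scouting = ((14−6)/6)² = 1.778
te_Set construction = (13 + 4·14 + 21)/6 = 90/6 = 15; σ²_Set construction = ((21−13)/6)² = 1.778
te_Costume fitting = (9 + 4·11 + 19)/6 = 72/6 = 12; σ²_Costume fitting = ((19−9)/6)² = 2.778
te_Principal photography = (9 + 4·14 + 31)/6 = 96/6 = 16; σ²_Principal photography = ((31−9)/6)² = 13.444

Forward pass:
ES_Script lock = 0; EF_Script lock = 3
ES_Casting = 0; EF_Casting = 9
ES_Location scouting = 0; EF_Location scouting = 10
ES_Set construction = 3; EF_Set construction = 3+15 = 18
ES_Costume fitting = max(EF_Script lock=3, EF_Casting=9) = 9; EF_Costume fitting = 9+12 = 21
ES_Principal photography = max(EF_Location scouting=10, EF_Set construction=18, EF_Costume fitting=21) = 21; EF_Principal photography = 21+16 = 37
Expected project duration μ = 37 days. Critical path: Casting → Costume fitting → Principal photography.

Variances on critical path: σ²_Casting=1.000, σ²_Costume fitting=2.778, σ²_Principal photography=13.444.
Largest is σ²_Principal photography = 13.444.

Principal photography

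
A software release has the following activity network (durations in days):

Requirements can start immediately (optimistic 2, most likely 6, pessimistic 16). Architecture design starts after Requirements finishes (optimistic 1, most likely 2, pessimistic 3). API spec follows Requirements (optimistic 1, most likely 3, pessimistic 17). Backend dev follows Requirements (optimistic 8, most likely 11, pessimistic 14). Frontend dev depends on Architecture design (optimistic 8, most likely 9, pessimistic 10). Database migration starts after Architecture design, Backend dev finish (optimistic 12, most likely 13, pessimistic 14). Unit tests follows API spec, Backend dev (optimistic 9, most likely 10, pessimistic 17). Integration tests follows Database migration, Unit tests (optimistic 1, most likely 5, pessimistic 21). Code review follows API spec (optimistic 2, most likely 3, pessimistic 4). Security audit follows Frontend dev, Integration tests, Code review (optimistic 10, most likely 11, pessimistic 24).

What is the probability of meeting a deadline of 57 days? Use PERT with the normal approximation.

0.894

te_Requirements = (2 + 4·6 + 16)/6 = 42/6 = 7; σ²_Requirements = ((16−2)/6)² = 5.444
te_Architecture design = (1 + 4·2 + 3)/6 = 12/6 = 2; σ²_Architecture design = ((3−1)/6)² = 0.111
te_API spec = (1 + 4·3 + 17)/6 = 30/6 = 5; σ²_API spec = ((17−1)/6)² = 7.111
te_Backend dev = (8 + 4·11 + 14)/6 = 66/6 = 11; σ²_Backend dev = ((14−8)/6)² = 1.000
te_Frontend dev = (8 + 4·9 + 10)/6 = 54/6 = 9; σ²_Frontend dev = ((10−8)/6)² = 0.111
te_Database migration = (12 + 4·13 + 14)/6 = 78/6 = 13; σ²_Database migration = ((14−12)/6)² = 0.111
te_Unit tests = (9 + 4·10 + 17)/6 = 66/6 = 11; σ²_Unit tests = ((17−9)/6)² = 1.778
te_Integration tests = (1 + 4·5 + 21)/6 = 42/6 = 7; σ²_Integration tests = ((21−1)/6)² = 11.111
te_Code review = (2 + 4·3 + 4)/6 = 18/6 = 3; σ²_Code review = ((4−2)/6)² = 0.111
te_Security audit = (10 + 4·11 + 24)/6 = 78/6 = 13; σ²_Security audit = ((24−10)/6)² = 5.444

Forward pass:
ES_Requirements = 0; EF_Requirements = 7
ES_Architecture design = 7; EF_Architecture design = 7+2 = 9
ES_API spec = 7; EF_API spec = 7+5 = 12
ES_Backend dev = 7; EF_Backend dev = 7+11 = 18
ES_Frontend dev = 9; EF_Frontend dev = 9+9 = 18
ES_Database migration = max(EF_Architecture design=9, EF_Backend dev=18) = 18; EF_Database migration = 18+13 = 31
ES_Unit tests = max(EF_API spec=12, EF_Backend dev=18) = 18; EF_Unit tests = 18+11 = 29
ES_Integration tests = max(EF_Database migration=31, EF_Unit tests=29) = 31; EF_Integration tests = 31+7 = 38
ES_Code review = 12; EF_Code review = 12+3 = 15
ES_Security audit = max(EF_Frontend dev=18, EF_Integration tests=38, EF_Code review=15) = 38; EF_Security audit = 38+13 = 51
Expected project duration μ = 51 days. Critical path: Requirements → Backend dev → Database migration → Integration tests → Security audit.

Variance along critical path = 5.444 + 1.000 + 0.111 + 11.111 + 5.444 = 23.111; σ = √23.111 = 4.807 days.
Z = (57 − 51) / 4.807 = 1.248
P(T ≤ 57) = Φ(1.248) ≈ 0.894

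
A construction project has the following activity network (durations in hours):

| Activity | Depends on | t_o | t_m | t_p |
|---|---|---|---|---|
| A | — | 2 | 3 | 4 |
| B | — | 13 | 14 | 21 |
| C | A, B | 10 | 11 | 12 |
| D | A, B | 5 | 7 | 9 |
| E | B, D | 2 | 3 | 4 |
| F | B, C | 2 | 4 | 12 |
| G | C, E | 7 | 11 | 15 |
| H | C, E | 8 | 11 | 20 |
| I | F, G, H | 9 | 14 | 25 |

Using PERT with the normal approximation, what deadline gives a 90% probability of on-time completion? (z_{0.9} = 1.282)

57.6 hours

te_A = (2 + 4·3 + 4)/6 = 18/6 = 3; σ²_A = ((4−2)/6)² = 0.111
te_B = (13 + 4·14 + 21)/6 = 90/6 = 15; σ²_B = ((21−13)/6)² = 1.778
te_C = (10 + 4·11 + 12)/6 = 66/6 = 11; σ²_C = ((12−10)/6)² = 0.111
te_D = (5 + 4·7 + 9)/6 = 42/6 = 7; σ²_D = ((9−5)/6)² = 0.444
te_E = (2 + 4·3 + 4)/6 = 18/6 = 3; σ²_E = ((4−2)/6)² = 0.111
te_F = (2 + 4·4 + 12)/6 = 30/6 = 5; σ²_F = ((12−2)/6)² = 2.778
te_G = (7 + 4·11 + 15)/6 = 66/6 = 11; σ²_G = ((15−7)/6)² = 1.778
te_H = (8 + 4·11 + 20)/6 = 72/6 = 12; σ²_H = ((20−8)/6)² = 4.000
te_I = (9 + 4·14 + 25)/6 = 90/6 = 15; σ²_I = ((25−9)/6)² = 7.111

Forward pass:
ES_A = 0; EF_A = 3
ES_B = 0; EF_B = 15
ES_C = max(EF_A=3, EF_B=15) = 15; EF_C = 15+11 = 26
ES_D = max(EF_A=3, EF_B=15) = 15; EF_D = 15+7 = 22
ES_E = max(EF_B=15, EF_D=22) = 22; EF_E = 22+3 = 25
ES_F = max(EF_B=15, EF_C=26) = 26; EF_F = 26+5 = 31
ES_G = max(EF_C=26, EF_E=25) = 26; EF_G = 26+11 = 37
ES_H = max(EF_C=26, EF_E=25) = 26; EF_H = 26+12 = 38
ES_I = max(EF_F=31, EF_G=37, EF_H=38) = 38; EF_I = 38+15 = 53
Expected project duration μ = 53 hours. Critical path: B → C → H → I.

Variance along critical path = 1.778 + 0.111 + 4.000 + 7.111 = 13.000; σ = 3.606 hours.
D = μ + z·σ = 53 + 1.282·3.606 = 57.6 hours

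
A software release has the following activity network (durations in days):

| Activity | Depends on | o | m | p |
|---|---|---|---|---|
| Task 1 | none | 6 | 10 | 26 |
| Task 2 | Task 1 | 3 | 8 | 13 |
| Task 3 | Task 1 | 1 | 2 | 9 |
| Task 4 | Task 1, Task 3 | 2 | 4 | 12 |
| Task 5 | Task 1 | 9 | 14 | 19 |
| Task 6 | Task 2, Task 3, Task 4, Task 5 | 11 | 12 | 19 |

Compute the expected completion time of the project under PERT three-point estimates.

te_Task 1 = (6 + 4·10 + 26)/6 = 72/6 = 12
te_Task 2 = (3 + 4·8 + 13)/6 = 48/6 = 8
te_Task 3 = (1 + 4·2 + 9)/6 = 18/6 = 3
te_Task 4 = (2 + 4·4 + 12)/6 = 30/6 = 5
te_Task 5 = (9 + 4·14 + 19)/6 = 84/6 = 14
te_Task 6 = (11 + 4·12 + 19)/6 = 78/6 = 13

Forward pass:
ES_Task 1 = 0; EF_Task 1 = 12
ES_Task 2 = 12; EF_Task 2 = 12+8 = 20
ES_Task 3 = 12; EF_Task 3 = 12+3 = 15
ES_Task 4 = max(EF_Task 1=12, EF_Task 3=15) = 15; EF_Task 4 = 15+5 = 20
ES_Task 5 = 12; EF_Task 5 = 12+14 = 26
ES_Task 6 = max(EF_Task 2=20, EF_Task 3=15, EF_Task 4=20, EF_Task 5=26) = 26; EF_Task 6 = 26+13 = 39
Expected project duration μ = 39 days. Critical path: Task 1 → Task 5 → Task 6.

39 days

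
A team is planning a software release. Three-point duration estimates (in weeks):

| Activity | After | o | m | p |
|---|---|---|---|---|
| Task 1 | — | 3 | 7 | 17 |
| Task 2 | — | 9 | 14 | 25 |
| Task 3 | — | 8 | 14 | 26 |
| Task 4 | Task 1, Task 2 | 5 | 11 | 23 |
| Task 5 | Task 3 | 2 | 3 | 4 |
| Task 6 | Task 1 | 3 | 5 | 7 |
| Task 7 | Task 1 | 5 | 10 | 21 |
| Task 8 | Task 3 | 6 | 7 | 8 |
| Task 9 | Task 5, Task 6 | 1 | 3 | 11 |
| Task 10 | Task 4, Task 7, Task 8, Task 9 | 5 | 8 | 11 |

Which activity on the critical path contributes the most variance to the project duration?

te_Task 1 = (3 + 4·7 + 17)/6 = 48/6 = 8; σ²_Task 1 = ((17−3)/6)² = 5.444
te_Task 2 = (9 + 4·14 + 25)/6 = 90/6 = 15; σ²_Task 2 = ((25−9)/6)² = 7.111
te_Task 3 = (8 + 4·14 + 26)/6 = 90/6 = 15; σ²_Task 3 = ((26−8)/6)² = 9.000
te_Task 4 = (5 + 4·11 + 23)/6 = 72/6 = 12; σ²_Task 4 = ((23−5)/6)² = 9.000
te_Task 5 = (2 + 4·3 + 4)/6 = 18/6 = 3; σ²_Task 5 = ((4−2)/6)² = 0.111
te_Task 6 = (3 + 4·5 + 7)/6 = 30/6 = 5; σ²_Task 6 = ((7−3)/6)² = 0.444
te_Task 7 = (5 + 4·10 + 21)/6 = 66/6 = 11; σ²_Task 7 = ((21−5)/6)² = 7.111
te_Task 8 = (6 + 4·7 + 8)/6 = 42/6 = 7; σ²_Task 8 = ((8−6)/6)² = 0.111
te_Task 9 = (1 + 4·3 + 11)/6 = 24/6 = 4; σ²_Task 9 = ((11−1)/6)² = 2.778
te_Task 10 = (5 + 4·8 + 11)/6 = 48/6 = 8; σ²_Task 10 = ((11−5)/6)² = 1.000

Forward pass:
ES_Task 1 = 0; EF_Task 1 = 8
ES_Task 2 = 0; EF_Task 2 = 15
ES_Task 3 = 0; EF_Task 3 = 15
ES_Task 4 = max(EF_Task 1=8, EF_Task 2=15) = 15; EF_Task 4 = 15+12 = 27
ES_Task 5 = 15; EF_Task 5 = 15+3 = 18
ES_Task 6 = 8; EF_Task 6 = 8+5 = 13
ES_Task 7 = 8; EF_Task 7 = 8+11 = 19
ES_Task 8 = 15; EF_Task 8 = 15+7 = 22
ES_Task 9 = max(EF_Task 5=18, EF_Task 6=13) = 18; EF_Task 9 = 18+4 = 22
ES_Task 10 = max(EF_Task 4=27, EF_Task 7=19, EF_Task 8=22, EF_Task 9=22) = 27; EF_Task 10 = 27+8 = 35
Expected project duration μ = 35 weeks. Critical path: Task 2 → Task 4 → Task 10.

Variances on critical path: σ²_Task 2=7.111, σ²_Task 4=9.000, σ²_Task 10=1.000.
Largest is σ²_Task 4 = 9.000.

Task 4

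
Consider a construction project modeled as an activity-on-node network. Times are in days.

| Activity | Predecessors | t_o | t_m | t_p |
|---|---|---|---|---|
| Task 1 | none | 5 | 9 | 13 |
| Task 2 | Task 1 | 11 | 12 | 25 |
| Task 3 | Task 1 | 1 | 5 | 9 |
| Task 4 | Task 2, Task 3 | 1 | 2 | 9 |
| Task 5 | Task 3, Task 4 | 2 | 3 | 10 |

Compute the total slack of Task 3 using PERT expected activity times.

te_Task 1 = (5 + 4·9 + 13)/6 = 54/6 = 9
te_Task 2 = (11 + 4·12 + 25)/6 = 84/6 = 14
te_Task 3 = (1 + 4·5 + 9)/6 = 30/6 = 5
te_Task 4 = (1 + 4·2 + 9)/6 = 18/6 = 3
te_Task 5 = (2 + 4·3 + 10)/6 = 24/6 = 4

Forward pass:
ES_Task 1 = 0; EF_Task 1 = 9
ES_Task 2 = 9; EF_Task 2 = 9+14 = 23
ES_Task 3 = 9; EF_Task 3 = 9+5 = 14
ES_Task 4 = max(EF_Task 2=23, EF_Task 3=14) = 23; EF_Task 4 = 23+3 = 26
ES_Task 5 = max(EF_Task 3=14, EF_Task 4=26) = 26; EF_Task 5 = 26+4 = 30
Expected project duration μ = 30 days. Critical path: Task 1 → Task 2 → Task 4 → Task 5.

Backward pass:
LF_Task 5 = 30; LS_Task 5 = 30−4 = 26
LF_Task 4 = LS_Task 5 = 26; LS_Task 4 = 26−3 = 23
LF_Task 3 = min(LS_Task 4=23, LS_Task 5=26) = 23; LS_Task 3 = 23−5 = 18
LF_Task 2 = LS_Task 4 = 23; LS_Task 2 = 23−14 = 9
LF_Task 1 = min(LS_Task 2=9, LS_Task 3=18) = 9; LS_Task 1 = 9−9 = 0
Slack_Task 3 = LS_Task 3 − ES_Task 3 = 18 − 9 = 9

9 days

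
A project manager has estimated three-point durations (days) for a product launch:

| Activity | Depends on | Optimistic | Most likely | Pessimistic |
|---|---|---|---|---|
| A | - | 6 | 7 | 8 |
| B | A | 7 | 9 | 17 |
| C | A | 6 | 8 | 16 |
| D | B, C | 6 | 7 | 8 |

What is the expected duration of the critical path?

te_A = (6 + 4·7 + 8)/6 = 42/6 = 7
te_B = (7 + 4·9 + 17)/6 = 60/6 = 10
te_C = (6 + 4·8 + 16)/6 = 54/6 = 9
te_D = (6 + 4·7 + 8)/6 = 42/6 = 7

Forward pass:
ES_A = 0; EF_A = 7
ES_B = 7; EF_B = 7+10 = 17
ES_C = 7; EF_C = 7+9 = 16
ES_D = max(EF_B=17, EF_C=16) = 17; EF_D = 17+7 = 24
Expected project duration μ = 24 days. Critical path: A → B → D.

24 days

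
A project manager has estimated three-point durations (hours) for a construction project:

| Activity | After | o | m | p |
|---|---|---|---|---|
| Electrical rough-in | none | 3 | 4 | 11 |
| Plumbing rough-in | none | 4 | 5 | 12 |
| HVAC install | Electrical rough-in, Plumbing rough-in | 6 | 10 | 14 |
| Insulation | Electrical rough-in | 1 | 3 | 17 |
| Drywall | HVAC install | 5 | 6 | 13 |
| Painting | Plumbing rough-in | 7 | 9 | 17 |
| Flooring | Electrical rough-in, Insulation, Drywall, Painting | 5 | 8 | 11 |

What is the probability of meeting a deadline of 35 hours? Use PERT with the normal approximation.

te_Electrical rough-in = (3 + 4·4 + 11)/6 = 30/6 = 5; σ²_Electrical rough-in = ((11−3)/6)² = 1.778
te_Plumbing rough-in = (4 + 4·5 + 12)/6 = 36/6 = 6; σ²_Plumbing rough-in = ((12−4)/6)² = 1.778
te_HVAC install = (6 + 4·10 + 14)/6 = 60/6 = 10; σ²_HVAC install = ((14−6)/6)² = 1.778
te_Insulation = (1 + 4·3 + 17)/6 = 30/6 = 5; σ²_Insulation = ((17−1)/6)² = 7.111
te_Drywall = (5 + 4·6 + 13)/6 = 42/6 = 7; σ²_Drywall = ((13−5)/6)² = 1.778
te_Painting = (7 + 4·9 + 17)/6 = 60/6 = 10; σ²_Painting = ((17−7)/6)² = 2.778
te_Flooring = (5 + 4·8 + 11)/6 = 48/6 = 8; σ²_Flooring = ((11−5)/6)² = 1.000

Forward pass:
ES_Electrical rough-in = 0; EF_Electrical rough-in = 5
ES_Plumbing rough-in = 0; EF_Plumbing rough-in = 6
ES_HVAC install = max(EF_Electrical rough-in=5, EF_Plumbing rough-in=6) = 6; EF_HVAC install = 6+10 = 16
ES_Insulation = 5; EF_Insulation = 5+5 = 10
ES_Drywall = 16; EF_Drywall = 16+7 = 23
ES_Painting = 6; EF_Painting = 6+10 = 16
ES_Flooring = max(EF_Electrical rough-in=5, EF_Insulation=10, EF_Drywall=23, EF_Painting=16) = 23; EF_Flooring = 23+8 = 31
Expected project duration μ = 31 hours. Critical path: Plumbing rough-in → HVAC install → Drywall → Flooring.

Variance along critical path = 1.778 + 1.778 + 1.778 + 1.000 = 6.333; σ = √6.333 = 2.517 hours.
Z = (35 − 31) / 2.517 = 1.589
P(T ≤ 35) = Φ(1.589) ≈ 0.944

0.944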